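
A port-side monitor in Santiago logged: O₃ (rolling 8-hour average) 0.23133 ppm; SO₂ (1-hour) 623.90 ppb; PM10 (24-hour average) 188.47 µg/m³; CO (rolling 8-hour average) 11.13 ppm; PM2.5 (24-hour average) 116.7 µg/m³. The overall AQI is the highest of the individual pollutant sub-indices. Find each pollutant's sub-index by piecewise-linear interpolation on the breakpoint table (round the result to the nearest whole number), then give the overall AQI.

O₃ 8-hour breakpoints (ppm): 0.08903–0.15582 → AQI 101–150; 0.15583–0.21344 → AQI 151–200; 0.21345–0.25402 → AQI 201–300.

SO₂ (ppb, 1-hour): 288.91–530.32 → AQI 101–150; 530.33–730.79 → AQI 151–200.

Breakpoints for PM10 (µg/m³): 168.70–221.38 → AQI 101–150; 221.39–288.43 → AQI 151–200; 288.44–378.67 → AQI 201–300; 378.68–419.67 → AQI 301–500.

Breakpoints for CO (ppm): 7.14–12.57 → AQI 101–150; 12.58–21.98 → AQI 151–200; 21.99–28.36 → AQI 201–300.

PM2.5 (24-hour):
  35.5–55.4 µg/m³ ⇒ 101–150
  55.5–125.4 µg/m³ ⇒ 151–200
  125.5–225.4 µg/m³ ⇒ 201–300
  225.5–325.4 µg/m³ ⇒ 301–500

O₃ 0.23133: bracket 0.21345–0.25402 → index 201–300; slope 99/0.04057, offset 0.01788.
AQI = 201 + 99/0.04057·0.01788 ≈ 244.63 ⇒ 245.
SO₂: row 530.33–730.79 (AQI 151–200). (200−151)·(623.90−530.33)/(730.79−530.33) + 151 = 49·93.57/200.46 + 151 ≈ 173.87 → 174.
PM10: row 168.70–221.38 (AQI 101–150). (150−101)·(188.47−168.70)/(221.38−168.70) + 101 = 49·19.77/52.68 + 101 ≈ 119.39 → 119.
CO: row 7.14–12.57 (AQI 101–150). (150−101)·(11.13−7.14)/(12.57−7.14) + 101 = 49·3.99/5.43 + 101 ≈ 137.01 → 137.
PM2.5: row 55.5–125.4 (AQI 151–200). (200−151)·(116.7−55.5)/(125.4−55.5) + 151 = 49·61.2/69.9 + 151 ≈ 193.90 → 194.
Sub-indices: O₃→245, SO₂→174, PM10→119, CO→137, PM2.5→194. Overall AQI = max = 245; dominant pollutant is O₃.
AQI 245: Very Unhealthy.

245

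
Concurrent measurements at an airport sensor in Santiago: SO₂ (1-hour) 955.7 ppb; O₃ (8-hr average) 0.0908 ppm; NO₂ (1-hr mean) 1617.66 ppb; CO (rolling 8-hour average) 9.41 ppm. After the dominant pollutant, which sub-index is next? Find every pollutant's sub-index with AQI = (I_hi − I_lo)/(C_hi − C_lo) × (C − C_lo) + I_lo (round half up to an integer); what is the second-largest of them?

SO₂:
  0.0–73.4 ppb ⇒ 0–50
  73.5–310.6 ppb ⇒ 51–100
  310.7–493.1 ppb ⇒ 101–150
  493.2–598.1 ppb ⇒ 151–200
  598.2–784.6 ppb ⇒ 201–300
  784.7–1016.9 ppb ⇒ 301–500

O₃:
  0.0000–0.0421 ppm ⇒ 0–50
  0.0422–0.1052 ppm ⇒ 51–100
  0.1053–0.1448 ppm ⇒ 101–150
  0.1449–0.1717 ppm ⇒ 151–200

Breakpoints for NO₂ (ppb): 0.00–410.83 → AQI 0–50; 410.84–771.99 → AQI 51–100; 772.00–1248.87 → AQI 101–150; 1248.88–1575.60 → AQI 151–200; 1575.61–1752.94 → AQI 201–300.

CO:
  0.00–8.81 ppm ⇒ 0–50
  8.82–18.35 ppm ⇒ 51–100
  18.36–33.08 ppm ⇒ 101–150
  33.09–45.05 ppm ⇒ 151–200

224

SO₂: 955.7 ∈ [784.7, 1016.9] ↔ index [301, 500].
301 + (955.7−784.7)·(500−301)/(1016.9−784.7) = 301 + 171.0·199/232.2 ≈ 447.55, so AQI = 448.
O₃: row 0.0422–0.1052 (AQI 51–100). (100−51)·(0.0908−0.0422)/(0.1052−0.0422) + 51 = 49·0.0486/0.0630 + 51 ≈ 88.80 → 89.
NO₂: 1617.66 lies in 1575.61–1752.94, so I_lo=201, I_hi=300, C_lo=1575.61, C_hi=1752.94.
(300−201)/(1752.94−1575.61) × (1617.66−1575.61) + 201 = 99/177.33 × 42.05 + 201 ≈ 224.48 → 224.
CO: row 8.82–18.35 (AQI 51–100). (100−51)·(9.41−8.82)/(18.35−8.82) + 51 = 49·0.59/9.53 + 51 ≈ 54.03 → 54.
Sub-indices: SO₂→448, O₃→89, NO₂→224, CO→54. Ranked high→low: 448, 224, 89, 54. Second-highest sub-index = 224.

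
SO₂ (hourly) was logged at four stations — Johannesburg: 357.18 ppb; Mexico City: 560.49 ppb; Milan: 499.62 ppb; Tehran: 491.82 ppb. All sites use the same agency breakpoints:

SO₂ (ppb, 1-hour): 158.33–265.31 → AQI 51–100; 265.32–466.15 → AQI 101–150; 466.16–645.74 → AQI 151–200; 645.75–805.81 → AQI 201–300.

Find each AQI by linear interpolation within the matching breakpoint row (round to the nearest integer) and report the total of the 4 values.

618

Johannesburg 357.18: bracket 265.32–466.15 → index 101–150; slope 49/200.83, offset 91.86.
AQI = 101 + 49/200.83·91.86 ≈ 123.41 ⇒ 123.
Mexico City: 560.49 lies in 466.16–645.74, so I_lo=151, I_hi=200, C_lo=466.16, C_hi=645.74.
(200−151)/(645.74−466.16) × (560.49−466.16) + 151 = 49/179.58 × 94.33 + 151 ≈ 176.74 → 177.
Milan: 499.62 ∈ [466.16, 645.74] ↔ index [151, 200].
151 + (499.62−466.16)·(200−151)/(645.74−466.16) = 151 + 33.46·49/179.58 ≈ 160.13, so AQI = 160.
Tehran: 491.82 ∈ [466.16, 645.74] ↔ index [151, 200].
151 + (491.82−466.16)·(200−151)/(645.74−466.16) = 151 + 25.66·49/179.58 ≈ 158.00, so AQI = 158.
AQIs: Johannesburg=123, Mexico City=177, Milan=160, Tehran=158. Sum = 123 + 177 + 160 + 158 = 618.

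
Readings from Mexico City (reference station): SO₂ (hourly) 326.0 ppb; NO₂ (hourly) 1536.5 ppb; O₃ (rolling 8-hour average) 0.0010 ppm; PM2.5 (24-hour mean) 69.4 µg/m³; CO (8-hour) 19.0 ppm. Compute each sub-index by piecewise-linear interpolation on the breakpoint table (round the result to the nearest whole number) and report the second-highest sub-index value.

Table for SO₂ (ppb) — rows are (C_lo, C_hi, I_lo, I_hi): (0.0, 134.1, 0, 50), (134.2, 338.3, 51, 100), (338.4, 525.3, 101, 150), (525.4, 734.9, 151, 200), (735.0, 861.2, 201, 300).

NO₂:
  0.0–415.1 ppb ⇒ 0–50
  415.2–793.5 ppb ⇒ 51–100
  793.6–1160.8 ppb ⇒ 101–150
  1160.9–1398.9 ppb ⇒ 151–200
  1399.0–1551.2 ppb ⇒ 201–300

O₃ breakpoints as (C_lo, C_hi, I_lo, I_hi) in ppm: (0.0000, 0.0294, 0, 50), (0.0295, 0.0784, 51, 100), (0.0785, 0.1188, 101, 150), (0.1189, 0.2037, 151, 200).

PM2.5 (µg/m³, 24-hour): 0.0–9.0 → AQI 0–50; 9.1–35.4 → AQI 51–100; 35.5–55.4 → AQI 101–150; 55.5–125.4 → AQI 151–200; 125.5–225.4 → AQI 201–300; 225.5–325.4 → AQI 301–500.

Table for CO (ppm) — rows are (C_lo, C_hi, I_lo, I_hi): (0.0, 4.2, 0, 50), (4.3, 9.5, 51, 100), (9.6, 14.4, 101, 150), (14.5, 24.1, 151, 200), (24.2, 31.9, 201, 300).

SO₂: row 134.2–338.3 (AQI 51–100). (100−51)·(326.0−134.2)/(338.3−134.2) + 51 = 49·191.8/204.1 + 51 ≈ 97.05 → 97.
NO₂ 1536.5: bracket 1399.0–1551.2 → index 201–300; slope 99/152.2, offset 137.5.
AQI = 201 + 99/152.2·137.5 ≈ 290.44 ⇒ 290.
O₃: 0.0010 lies in 0.0000–0.0294, so I_lo=0, I_hi=50, C_lo=0.0000, C_hi=0.0294.
(50−0)/(0.0294−0.0000) × (0.0010−0.0000) + 0 = 50/0.0294 × 0.0010 + 0 ≈ 1.70 → 2.
PM2.5: 69.4 lies in 55.5–125.4, so I_lo=151, I_hi=200, C_lo=55.5, C_hi=125.4.
(200−151)/(125.4−55.5) × (69.4−55.5) + 151 = 49/69.9 × 13.9 + 151 ≈ 160.74 → 161.
CO: 19.0 ∈ [14.5, 24.1] ↔ index [151, 200].
151 + (19.0−14.5)·(200−151)/(24.1−14.5) = 151 + 4.5·49/9.6 ≈ 173.97, so AQI = 174.
Sub-indices: SO₂→97, NO₂→290, O₃→2, PM2.5→161, CO→174. Ranked high→low: 290, 174, 161, 97, 2. Second-highest sub-index = 174.

174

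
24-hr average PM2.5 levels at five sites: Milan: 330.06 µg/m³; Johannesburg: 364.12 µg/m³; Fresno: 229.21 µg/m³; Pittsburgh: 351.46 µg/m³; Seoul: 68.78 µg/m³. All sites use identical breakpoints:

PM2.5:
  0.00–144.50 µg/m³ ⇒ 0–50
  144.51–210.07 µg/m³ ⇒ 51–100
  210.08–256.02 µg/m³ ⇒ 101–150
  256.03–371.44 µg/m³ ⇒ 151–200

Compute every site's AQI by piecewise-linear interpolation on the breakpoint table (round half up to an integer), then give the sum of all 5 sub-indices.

Milan: row 256.03–371.44 (AQI 151–200). (200−151)·(330.06−256.03)/(371.44−256.03) + 151 = 49·74.03/115.41 + 151 ≈ 182.43 → 182.
Johannesburg: 364.12 ∈ [256.03, 371.44] ↔ index [151, 200].
151 + (364.12−256.03)·(200−151)/(371.44−256.03) = 151 + 108.09·49/115.41 ≈ 196.89, so AQI = 197.
Fresno: row 210.08–256.02 (AQI 101–150). (150−101)·(229.21−210.08)/(256.02−210.08) + 101 = 49·19.13/45.94 + 101 ≈ 121.40 → 121.
Pittsburgh 351.46: bracket 256.03–371.44 → index 151–200; slope 49/115.41, offset 95.43.
AQI = 151 + 49/115.41·95.43 ≈ 191.52 ⇒ 192.
Seoul 68.78: bracket 0.00–144.50 → index 0–50; slope 50/144.50, offset 68.78.
AQI = 0 + 50/144.50·68.78 ≈ 23.80 ⇒ 24.
AQIs: Milan=182, Johannesburg=197, Fresno=121, Pittsburgh=192, Seoul=24. Sum = 182 + 197 + 121 + 192 + 24 = 716.

716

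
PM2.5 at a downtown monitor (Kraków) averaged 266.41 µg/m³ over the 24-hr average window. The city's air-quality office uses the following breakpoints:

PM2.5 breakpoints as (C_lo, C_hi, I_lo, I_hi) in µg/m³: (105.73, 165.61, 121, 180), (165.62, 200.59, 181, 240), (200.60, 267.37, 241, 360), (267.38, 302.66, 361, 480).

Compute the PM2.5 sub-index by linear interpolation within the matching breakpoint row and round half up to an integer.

358

PM2.5: 266.41 ∈ [200.60, 267.37] ↔ index [241, 360].
241 + (266.41−200.60)·(360−241)/(267.37−200.60) = 241 + 65.81·119/66.77 ≈ 358.29, so AQI = 358.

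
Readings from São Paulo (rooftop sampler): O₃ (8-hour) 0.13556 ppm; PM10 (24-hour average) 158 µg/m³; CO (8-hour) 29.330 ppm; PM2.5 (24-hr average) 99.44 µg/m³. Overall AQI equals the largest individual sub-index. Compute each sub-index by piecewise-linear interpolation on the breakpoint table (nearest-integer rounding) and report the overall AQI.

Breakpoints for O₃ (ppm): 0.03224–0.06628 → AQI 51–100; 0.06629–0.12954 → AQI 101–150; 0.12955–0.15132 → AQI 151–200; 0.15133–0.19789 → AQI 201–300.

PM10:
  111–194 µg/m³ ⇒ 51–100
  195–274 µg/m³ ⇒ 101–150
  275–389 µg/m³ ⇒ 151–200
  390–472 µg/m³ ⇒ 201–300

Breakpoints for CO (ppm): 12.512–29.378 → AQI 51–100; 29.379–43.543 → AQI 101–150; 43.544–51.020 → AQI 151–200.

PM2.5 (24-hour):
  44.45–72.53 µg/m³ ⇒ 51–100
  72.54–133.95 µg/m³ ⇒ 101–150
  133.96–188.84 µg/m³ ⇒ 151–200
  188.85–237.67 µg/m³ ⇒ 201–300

O₃: row 0.12955–0.15132 (AQI 151–200). (200−151)·(0.13556−0.12955)/(0.15132−0.12955) + 151 = 49·0.00601/0.02177 + 151 ≈ 164.53 → 165.
PM10: 158 lies in 111–194, so I_lo=51, I_hi=100, C_lo=111, C_hi=194.
(100−51)/(194−111) × (158−111) + 51 = 49/83 × 47 + 51 ≈ 78.75 → 79.
CO: row 12.512–29.378 (AQI 51–100). (100−51)·(29.330−12.512)/(29.378−12.512) + 51 = 49·16.818/16.866 + 51 ≈ 99.86 → 100.
PM2.5 99.44: bracket 72.54–133.95 → index 101–150; slope 49/61.41, offset 26.90.
AQI = 101 + 49/61.41·26.90 ≈ 122.46 ⇒ 122.
Sub-indices: O₃→165, PM10→79, CO→100, PM2.5→122. Overall AQI = max = 165; dominant pollutant is O₃.
AQI 165: Unhealthy.

165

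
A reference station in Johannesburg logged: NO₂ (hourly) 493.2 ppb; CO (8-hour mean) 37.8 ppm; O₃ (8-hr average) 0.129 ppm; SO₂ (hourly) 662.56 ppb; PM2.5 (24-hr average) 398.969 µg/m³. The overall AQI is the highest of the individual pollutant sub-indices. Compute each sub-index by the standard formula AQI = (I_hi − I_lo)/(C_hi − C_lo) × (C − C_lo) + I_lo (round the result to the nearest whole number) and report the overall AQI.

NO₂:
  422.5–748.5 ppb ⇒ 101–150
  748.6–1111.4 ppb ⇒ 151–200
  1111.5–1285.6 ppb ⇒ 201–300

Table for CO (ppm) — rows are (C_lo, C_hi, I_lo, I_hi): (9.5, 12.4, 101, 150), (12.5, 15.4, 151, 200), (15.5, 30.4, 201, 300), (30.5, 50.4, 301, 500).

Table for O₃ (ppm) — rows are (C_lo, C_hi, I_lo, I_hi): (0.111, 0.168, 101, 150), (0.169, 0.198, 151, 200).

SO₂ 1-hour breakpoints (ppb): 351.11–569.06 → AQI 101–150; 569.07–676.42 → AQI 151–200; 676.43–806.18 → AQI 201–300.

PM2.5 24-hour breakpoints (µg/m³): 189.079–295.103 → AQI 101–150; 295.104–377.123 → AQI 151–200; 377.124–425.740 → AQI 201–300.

NO₂ 493.2: bracket 422.5–748.5 → index 101–150; slope 49/326.0, offset 70.7.
AQI = 101 + 49/326.0·70.7 ≈ 111.63 ⇒ 112.
CO: 37.8 lies in 30.5–50.4, so I_lo=301, I_hi=500, C_lo=30.5, C_hi=50.4.
(500−301)/(50.4−30.5) × (37.8−30.5) + 301 = 199/19.9 × 7.3 + 301 ≈ 374.00 → 374.
O₃ 0.129: bracket 0.111–0.168 → index 101–150; slope 49/0.057, offset 0.018.
AQI = 101 + 49/0.057·0.018 ≈ 116.47 ⇒ 116.
SO₂: row 569.07–676.42 (AQI 151–200). (200−151)·(662.56−569.07)/(676.42−569.07) + 151 = 49·93.49/107.35 + 151 ≈ 193.67 → 194.
PM2.5 398.969: bracket 377.124–425.740 → index 201–300; slope 99/48.616, offset 21.845.
AQI = 201 + 99/48.616·21.845 ≈ 245.48 ⇒ 245.
Sub-indices: NO₂→112, CO→374, O₃→116, SO₂→194, PM2.5→245. Overall AQI = max = 374; dominant pollutant is CO.

374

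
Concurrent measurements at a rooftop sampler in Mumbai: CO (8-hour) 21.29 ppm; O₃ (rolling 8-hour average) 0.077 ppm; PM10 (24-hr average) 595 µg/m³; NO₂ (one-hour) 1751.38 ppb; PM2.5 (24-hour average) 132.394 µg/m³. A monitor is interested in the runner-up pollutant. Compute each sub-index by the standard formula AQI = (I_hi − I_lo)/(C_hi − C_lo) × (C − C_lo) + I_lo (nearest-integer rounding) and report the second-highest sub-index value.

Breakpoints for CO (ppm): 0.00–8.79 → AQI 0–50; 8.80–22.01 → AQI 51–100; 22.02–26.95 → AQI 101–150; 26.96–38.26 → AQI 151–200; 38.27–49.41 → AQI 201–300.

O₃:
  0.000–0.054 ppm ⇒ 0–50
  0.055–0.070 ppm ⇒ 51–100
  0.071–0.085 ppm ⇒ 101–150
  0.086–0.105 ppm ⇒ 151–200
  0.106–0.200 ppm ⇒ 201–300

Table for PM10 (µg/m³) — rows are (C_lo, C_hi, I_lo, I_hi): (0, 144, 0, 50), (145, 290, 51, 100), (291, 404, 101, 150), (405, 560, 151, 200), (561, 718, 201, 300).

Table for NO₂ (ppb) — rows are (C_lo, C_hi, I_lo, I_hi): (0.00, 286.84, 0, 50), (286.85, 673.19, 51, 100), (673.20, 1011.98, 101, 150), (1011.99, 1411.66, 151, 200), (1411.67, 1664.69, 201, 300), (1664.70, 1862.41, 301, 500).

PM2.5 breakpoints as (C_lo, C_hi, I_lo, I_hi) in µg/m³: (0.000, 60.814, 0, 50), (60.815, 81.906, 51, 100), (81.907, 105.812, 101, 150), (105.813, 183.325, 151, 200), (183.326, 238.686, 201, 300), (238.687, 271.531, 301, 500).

CO 21.29: bracket 8.80–22.01 → index 51–100; slope 49/13.21, offset 12.49.
AQI = 51 + 49/13.21·12.49 ≈ 97.33 ⇒ 97.
O₃: 0.077 ∈ [0.071, 0.085] ↔ index [101, 150].
101 + (0.077−0.071)·(150−101)/(0.085−0.071) = 101 + 0.006·49/0.014 ≈ 122.00, so AQI = 122.
PM10: row 561–718 (AQI 201–300). (300−201)·(595−561)/(718−561) + 201 = 99·34/157 + 201 ≈ 222.44 → 222.
NO₂: row 1664.70–1862.41 (AQI 301–500). (500−301)·(1751.38−1664.70)/(1862.41−1664.70) + 301 = 199·86.68/197.71 + 301 ≈ 388.25 → 388.
PM2.5: 132.394 lies in 105.813–183.325, so I_lo=151, I_hi=200, C_lo=105.813, C_hi=183.325.
(200−151)/(183.325−105.813) × (132.394−105.813) + 151 = 49/77.512 × 26.581 + 151 ≈ 167.80 → 168.
Sub-indices: CO→97, O₃→122, PM10→222, NO₂→388, PM2.5→168. Ranked high→low: 388, 222, 168, 122, 97. Second-highest sub-index = 222.

222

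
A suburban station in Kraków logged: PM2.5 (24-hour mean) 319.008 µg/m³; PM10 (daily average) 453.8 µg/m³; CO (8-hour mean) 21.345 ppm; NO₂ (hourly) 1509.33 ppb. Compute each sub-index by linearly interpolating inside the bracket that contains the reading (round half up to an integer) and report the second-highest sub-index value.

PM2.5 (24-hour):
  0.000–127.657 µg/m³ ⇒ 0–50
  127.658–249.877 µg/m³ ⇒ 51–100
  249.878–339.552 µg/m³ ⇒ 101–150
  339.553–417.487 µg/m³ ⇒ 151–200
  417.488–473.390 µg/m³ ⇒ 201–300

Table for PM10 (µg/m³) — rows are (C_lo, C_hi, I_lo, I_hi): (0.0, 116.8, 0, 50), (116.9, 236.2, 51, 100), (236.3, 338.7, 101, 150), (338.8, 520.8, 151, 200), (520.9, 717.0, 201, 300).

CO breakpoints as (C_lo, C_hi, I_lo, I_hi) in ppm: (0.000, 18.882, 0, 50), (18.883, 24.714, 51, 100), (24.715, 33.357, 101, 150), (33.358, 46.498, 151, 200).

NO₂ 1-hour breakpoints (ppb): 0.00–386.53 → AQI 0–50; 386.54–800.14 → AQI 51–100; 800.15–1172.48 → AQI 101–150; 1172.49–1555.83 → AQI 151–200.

182

PM2.5: 319.008 ∈ [249.878, 339.552] ↔ index [101, 150].
101 + (319.008−249.878)·(150−101)/(339.552−249.878) = 101 + 69.130·49/89.674 ≈ 138.77, so AQI = 139.
PM10: 453.8 lies in 338.8–520.8, so I_lo=151, I_hi=200, C_lo=338.8, C_hi=520.8.
(200−151)/(520.8−338.8) × (453.8−338.8) + 151 = 49/182.0 × 115.0 + 151 ≈ 181.96 → 182.
CO: 21.345 ∈ [18.883, 24.714] ↔ index [51, 100].
51 + (21.345−18.883)·(100−51)/(24.714−18.883) = 51 + 2.462·49/5.831 ≈ 71.69, so AQI = 72.
NO₂: 1509.33 lies in 1172.49–1555.83, so I_lo=151, I_hi=200, C_lo=1172.49, C_hi=1555.83.
(200−151)/(1555.83−1172.49) × (1509.33−1172.49) + 151 = 49/383.34 × 336.84 + 151 ≈ 194.06 → 194.
Sub-indices: PM2.5→139, PM10→182, CO→72, NO₂→194. Ranked high→low: 194, 182, 139, 72. Second-highest sub-index = 182.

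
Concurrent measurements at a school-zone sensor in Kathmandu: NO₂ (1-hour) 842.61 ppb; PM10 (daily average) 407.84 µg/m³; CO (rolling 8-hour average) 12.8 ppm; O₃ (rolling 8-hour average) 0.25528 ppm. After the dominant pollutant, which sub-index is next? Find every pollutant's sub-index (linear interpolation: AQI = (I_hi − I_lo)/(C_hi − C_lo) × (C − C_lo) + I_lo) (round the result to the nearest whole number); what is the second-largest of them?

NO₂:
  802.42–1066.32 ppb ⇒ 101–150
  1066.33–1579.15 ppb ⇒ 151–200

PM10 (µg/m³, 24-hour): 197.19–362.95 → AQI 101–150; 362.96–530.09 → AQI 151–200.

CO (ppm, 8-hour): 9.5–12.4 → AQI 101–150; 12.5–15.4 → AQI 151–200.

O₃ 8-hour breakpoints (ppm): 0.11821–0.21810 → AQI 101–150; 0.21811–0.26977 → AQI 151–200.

NO₂: 842.61 ∈ [802.42, 1066.32] ↔ index [101, 150].
101 + (842.61−802.42)·(150−101)/(1066.32−802.42) = 101 + 40.19·49/263.90 ≈ 108.46, so AQI = 108.
PM10: 407.84 lies in 362.96–530.09, so I_lo=151, I_hi=200, C_lo=362.96, C_hi=530.09.
(200−151)/(530.09−362.96) × (407.84−362.96) + 151 = 49/167.13 × 44.88 + 151 ≈ 164.16 → 164.
CO: row 12.5–15.4 (AQI 151–200). (200−151)·(12.8−12.5)/(15.4−12.5) + 151 = 49·0.3/2.9 + 151 ≈ 156.07 → 156.
O₃: 0.25528 lies in 0.21811–0.26977, so I_lo=151, I_hi=200, C_lo=0.21811, C_hi=0.26977.
(200−151)/(0.26977−0.21811) × (0.25528−0.21811) + 151 = 49/0.05166 × 0.03717 + 151 ≈ 186.26 → 186.
Sub-indices: NO₂→108, PM10→164, CO→156, O₃→186. Ranked high→low: 186, 164, 156, 108. Second-highest sub-index = 164.

164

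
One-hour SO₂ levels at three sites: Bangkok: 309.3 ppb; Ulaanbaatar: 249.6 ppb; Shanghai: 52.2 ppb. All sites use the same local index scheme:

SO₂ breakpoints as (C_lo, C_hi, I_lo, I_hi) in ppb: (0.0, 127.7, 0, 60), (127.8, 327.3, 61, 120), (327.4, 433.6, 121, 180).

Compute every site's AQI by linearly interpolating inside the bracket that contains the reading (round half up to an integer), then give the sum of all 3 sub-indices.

Bangkok 309.3: bracket 127.8–327.3 → index 61–120; slope 59/199.5, offset 181.5.
AQI = 61 + 59/199.5·181.5 ≈ 114.68 ⇒ 115.
Ulaanbaatar: 249.6 lies in 127.8–327.3, so I_lo=61, I_hi=120, C_lo=127.8, C_hi=327.3.
(120−61)/(327.3−127.8) × (249.6−127.8) + 61 = 59/199.5 × 121.8 + 61 ≈ 97.02 → 97.
Shanghai: 52.2 lies in 0.0–127.7, so I_lo=0, I_hi=60, C_lo=0.0, C_hi=127.7.
(60−0)/(127.7−0.0) × (52.2−0.0) + 0 = 60/127.7 × 52.2 + 0 ≈ 24.53 → 25.
AQIs: Bangkok=115, Ulaanbaatar=97, Shanghai=25. Sum = 115 + 97 + 25 = 237.

237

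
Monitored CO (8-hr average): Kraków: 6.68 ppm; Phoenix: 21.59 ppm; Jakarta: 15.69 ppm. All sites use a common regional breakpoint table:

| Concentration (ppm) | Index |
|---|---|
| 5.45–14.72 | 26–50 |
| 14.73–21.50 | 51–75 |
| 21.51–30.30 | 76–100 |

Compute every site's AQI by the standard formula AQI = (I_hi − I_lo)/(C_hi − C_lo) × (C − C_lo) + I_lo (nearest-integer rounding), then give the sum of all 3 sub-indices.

159

Kraków: 6.68 ∈ [5.45, 14.72] ↔ index [26, 50].
26 + (6.68−5.45)·(50−26)/(14.72−5.45) = 26 + 1.23·24/9.27 ≈ 29.18, so AQI = 29.
Phoenix 21.59: bracket 21.51–30.30 → index 76–100; slope 24/8.79, offset 0.08.
AQI = 76 + 24/8.79·0.08 ≈ 76.22 ⇒ 76.
Jakarta: row 14.73–21.50 (AQI 51–75). (75−51)·(15.69−14.73)/(21.50−14.73) + 51 = 24·0.96/6.77 + 51 ≈ 54.40 → 54.
AQIs: Kraków=29, Phoenix=76, Jakarta=54. Sum = 29 + 76 + 54 = 159.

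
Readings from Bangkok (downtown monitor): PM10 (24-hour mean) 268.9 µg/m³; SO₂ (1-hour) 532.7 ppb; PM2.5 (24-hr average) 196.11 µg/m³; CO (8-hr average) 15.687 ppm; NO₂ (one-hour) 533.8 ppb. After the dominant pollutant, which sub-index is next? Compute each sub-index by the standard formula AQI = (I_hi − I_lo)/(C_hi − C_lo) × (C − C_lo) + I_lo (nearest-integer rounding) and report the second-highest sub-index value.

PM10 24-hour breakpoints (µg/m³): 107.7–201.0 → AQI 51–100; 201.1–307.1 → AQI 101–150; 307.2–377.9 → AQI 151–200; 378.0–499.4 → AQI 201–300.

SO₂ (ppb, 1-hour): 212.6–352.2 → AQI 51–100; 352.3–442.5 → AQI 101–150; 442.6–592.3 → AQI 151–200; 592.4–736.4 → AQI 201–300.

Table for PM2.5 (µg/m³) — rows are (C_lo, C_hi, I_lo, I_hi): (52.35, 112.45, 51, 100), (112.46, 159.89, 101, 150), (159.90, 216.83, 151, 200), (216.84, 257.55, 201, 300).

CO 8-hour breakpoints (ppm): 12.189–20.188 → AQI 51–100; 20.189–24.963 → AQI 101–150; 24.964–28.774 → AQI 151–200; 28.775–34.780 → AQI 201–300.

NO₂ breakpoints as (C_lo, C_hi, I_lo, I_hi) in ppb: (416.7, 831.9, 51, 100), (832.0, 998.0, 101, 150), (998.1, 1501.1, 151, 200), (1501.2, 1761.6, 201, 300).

PM10: row 201.1–307.1 (AQI 101–150). (150−101)·(268.9−201.1)/(307.1−201.1) + 101 = 49·67.8/106.0 + 101 ≈ 132.34 → 132.
SO₂: 532.7 ∈ [442.6, 592.3] ↔ index [151, 200].
151 + (532.7−442.6)·(200−151)/(592.3−442.6) = 151 + 90.1·49/149.7 ≈ 180.49, so AQI = 180.
PM2.5: 196.11 lies in 159.90–216.83, so I_lo=151, I_hi=200, C_lo=159.90, C_hi=216.83.
(200−151)/(216.83−159.90) × (196.11−159.90) + 151 = 49/56.93 × 36.21 + 151 ≈ 182.17 → 182.
CO: row 12.189–20.188 (AQI 51–100). (100−51)·(15.687−12.189)/(20.188−12.189) + 51 = 49·3.498/7.999 + 51 ≈ 72.43 → 72.
NO₂ 533.8: bracket 416.7–831.9 → index 51–100; slope 49/415.2, offset 117.1.
AQI = 51 + 49/415.2·117.1 ≈ 64.82 ⇒ 65.
Sub-indices: PM10→132, SO₂→180, PM2.5→182, CO→72, NO₂→65. Ranked high→low: 182, 180, 132, 72, 65. Second-highest sub-index = 180.

180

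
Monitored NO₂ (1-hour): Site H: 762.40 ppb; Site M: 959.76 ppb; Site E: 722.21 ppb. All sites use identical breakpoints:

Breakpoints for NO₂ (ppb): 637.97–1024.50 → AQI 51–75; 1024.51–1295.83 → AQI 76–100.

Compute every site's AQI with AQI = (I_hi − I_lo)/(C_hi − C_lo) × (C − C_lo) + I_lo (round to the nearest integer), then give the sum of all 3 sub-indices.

Site H 762.40: bracket 637.97–1024.50 → index 51–75; slope 24/386.53, offset 124.43.
AQI = 51 + 24/386.53·124.43 ≈ 58.73 ⇒ 59.
Site M: 959.76 ∈ [637.97, 1024.50] ↔ index [51, 75].
51 + (959.76−637.97)·(75−51)/(1024.50−637.97) = 51 + 321.79·24/386.53 ≈ 70.98, so AQI = 71.
Site E 722.21: bracket 637.97–1024.50 → index 51–75; slope 24/386.53, offset 84.24.
AQI = 51 + 24/386.53·84.24 ≈ 56.23 ⇒ 56.
AQIs: Site H=59, Site M=71, Site E=56. Sum = 59 + 71 + 56 = 186.

186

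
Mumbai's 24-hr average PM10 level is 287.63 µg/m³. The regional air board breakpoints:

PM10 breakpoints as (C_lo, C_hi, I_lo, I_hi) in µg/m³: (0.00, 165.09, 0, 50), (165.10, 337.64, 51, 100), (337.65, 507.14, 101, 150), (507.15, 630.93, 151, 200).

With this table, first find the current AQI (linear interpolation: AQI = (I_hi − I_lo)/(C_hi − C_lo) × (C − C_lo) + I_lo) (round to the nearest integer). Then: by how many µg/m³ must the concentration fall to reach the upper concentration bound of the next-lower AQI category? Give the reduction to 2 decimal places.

PM10: row 165.10–337.64 (AQI 51–100). (100−51)·(287.63−165.10)/(337.64−165.10) + 51 = 49·122.53/172.54 + 51 ≈ 85.80 → 86.
Current AQI 86 is in the Moderate range (51–100). The next-lower category tops out at AQI 50, whose upper concentration bound is 165.09 µg/m³.
Reduction needed = 287.63 − 165.09 = 122.54 µg/m³.

122.54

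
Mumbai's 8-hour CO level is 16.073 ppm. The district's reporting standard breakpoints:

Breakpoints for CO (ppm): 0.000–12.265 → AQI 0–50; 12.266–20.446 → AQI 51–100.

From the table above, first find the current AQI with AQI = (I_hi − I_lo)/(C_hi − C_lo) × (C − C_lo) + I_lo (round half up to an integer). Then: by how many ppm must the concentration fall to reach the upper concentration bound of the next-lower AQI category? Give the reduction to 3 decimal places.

CO: row 12.266–20.446 (AQI 51–100). (100−51)·(16.073−12.266)/(20.446−12.266) + 51 = 49·3.807/8.180 + 51 ≈ 73.80 → 74.
Current AQI 74 is in the Moderate range (51–100). The next-lower category tops out at AQI 50, whose upper concentration bound is 12.265 ppm.
Reduction needed = 16.073 − 12.265 = 3.808 ppm.

3.808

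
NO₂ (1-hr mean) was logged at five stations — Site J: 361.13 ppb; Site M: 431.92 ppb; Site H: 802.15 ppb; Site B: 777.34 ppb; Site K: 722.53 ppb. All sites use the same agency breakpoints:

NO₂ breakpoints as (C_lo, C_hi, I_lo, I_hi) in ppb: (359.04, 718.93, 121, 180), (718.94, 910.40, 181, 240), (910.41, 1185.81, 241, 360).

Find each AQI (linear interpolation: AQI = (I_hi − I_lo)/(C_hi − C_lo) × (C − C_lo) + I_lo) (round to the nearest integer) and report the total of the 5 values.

842

Site J 361.13: bracket 359.04–718.93 → index 121–180; slope 59/359.89, offset 2.09.
AQI = 121 + 59/359.89·2.09 ≈ 121.34 ⇒ 121.
Site M: 431.92 lies in 359.04–718.93, so I_lo=121, I_hi=180, C_lo=359.04, C_hi=718.93.
(180−121)/(718.93−359.04) × (431.92−359.04) + 121 = 59/359.89 × 72.88 + 121 ≈ 132.95 → 133.
Site H 802.15: bracket 718.94–910.40 → index 181–240; slope 59/191.46, offset 83.21.
AQI = 181 + 59/191.46·83.21 ≈ 206.64 ⇒ 207.
Site B 777.34: bracket 718.94–910.40 → index 181–240; slope 59/191.46, offset 58.40.
AQI = 181 + 59/191.46·58.40 ≈ 199.00 ⇒ 199.
Site K: 722.53 lies in 718.94–910.40, so I_lo=181, I_hi=240, C_lo=718.94, C_hi=910.40.
(240−181)/(910.40−718.94) × (722.53−718.94) + 181 = 59/191.46 × 3.59 + 181 ≈ 182.11 → 182.
AQIs: Site J=121, Site M=133, Site H=207, Site B=199, Site K=182. Sum = 121 + 133 + 207 + 199 + 182 = 842.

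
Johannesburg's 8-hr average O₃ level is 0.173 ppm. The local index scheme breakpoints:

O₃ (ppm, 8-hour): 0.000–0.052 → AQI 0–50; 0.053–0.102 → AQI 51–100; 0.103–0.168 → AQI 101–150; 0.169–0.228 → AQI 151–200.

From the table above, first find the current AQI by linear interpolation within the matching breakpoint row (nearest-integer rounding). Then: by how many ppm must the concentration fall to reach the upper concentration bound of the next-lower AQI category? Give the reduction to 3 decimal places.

0.005

O₃: 0.173 ∈ [0.169, 0.228] ↔ index [151, 200].
151 + (0.173−0.169)·(200−151)/(0.228−0.169) = 151 + 0.004·49/0.059 ≈ 154.32, so AQI = 154.
Current AQI 154 is in the Unhealthy range (151–200). The next-lower category tops out at AQI 150, whose upper concentration bound is 0.168 ppm.
Reduction needed = 0.173 − 0.168 = 0.005 ppm.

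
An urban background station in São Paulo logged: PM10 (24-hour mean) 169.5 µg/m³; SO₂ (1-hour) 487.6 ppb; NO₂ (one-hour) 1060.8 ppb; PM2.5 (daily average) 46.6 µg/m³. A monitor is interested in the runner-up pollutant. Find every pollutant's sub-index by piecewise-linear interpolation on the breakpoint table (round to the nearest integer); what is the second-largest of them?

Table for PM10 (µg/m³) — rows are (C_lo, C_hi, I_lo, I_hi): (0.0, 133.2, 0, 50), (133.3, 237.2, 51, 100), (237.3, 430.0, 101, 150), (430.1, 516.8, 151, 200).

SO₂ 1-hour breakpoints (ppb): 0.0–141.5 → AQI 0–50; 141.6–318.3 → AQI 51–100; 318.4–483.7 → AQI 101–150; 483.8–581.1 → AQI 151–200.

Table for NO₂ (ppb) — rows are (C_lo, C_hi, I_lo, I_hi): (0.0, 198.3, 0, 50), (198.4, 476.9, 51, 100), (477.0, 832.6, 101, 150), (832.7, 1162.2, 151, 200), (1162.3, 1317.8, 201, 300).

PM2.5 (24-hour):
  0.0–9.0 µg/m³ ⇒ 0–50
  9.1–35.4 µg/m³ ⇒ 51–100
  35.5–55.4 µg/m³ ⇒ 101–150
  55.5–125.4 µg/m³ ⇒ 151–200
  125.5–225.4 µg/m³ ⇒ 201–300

PM10: 169.5 lies in 133.3–237.2, so I_lo=51, I_hi=100, C_lo=133.3, C_hi=237.2.
(100−51)/(237.2−133.3) × (169.5−133.3) + 51 = 49/103.9 × 36.2 + 51 ≈ 68.07 → 68.
SO₂: row 483.8–581.1 (AQI 151–200). (200−151)·(487.6−483.8)/(581.1−483.8) + 151 = 49·3.8/97.3 + 151 ≈ 152.91 → 153.
NO₂ 1060.8: bracket 832.7–1162.2 → index 151–200; slope 49/329.5, offset 228.1.
AQI = 151 + 49/329.5·228.1 ≈ 184.92 ⇒ 185.
PM2.5: row 35.5–55.4 (AQI 101–150). (150−101)·(46.6−35.5)/(55.4−35.5) + 101 = 49·11.1/19.9 + 101 ≈ 128.33 → 128.
Sub-indices: PM10→68, SO₂→153, NO₂→185, PM2.5→128. Ranked high→low: 185, 153, 128, 68. Second-highest sub-index = 153.

153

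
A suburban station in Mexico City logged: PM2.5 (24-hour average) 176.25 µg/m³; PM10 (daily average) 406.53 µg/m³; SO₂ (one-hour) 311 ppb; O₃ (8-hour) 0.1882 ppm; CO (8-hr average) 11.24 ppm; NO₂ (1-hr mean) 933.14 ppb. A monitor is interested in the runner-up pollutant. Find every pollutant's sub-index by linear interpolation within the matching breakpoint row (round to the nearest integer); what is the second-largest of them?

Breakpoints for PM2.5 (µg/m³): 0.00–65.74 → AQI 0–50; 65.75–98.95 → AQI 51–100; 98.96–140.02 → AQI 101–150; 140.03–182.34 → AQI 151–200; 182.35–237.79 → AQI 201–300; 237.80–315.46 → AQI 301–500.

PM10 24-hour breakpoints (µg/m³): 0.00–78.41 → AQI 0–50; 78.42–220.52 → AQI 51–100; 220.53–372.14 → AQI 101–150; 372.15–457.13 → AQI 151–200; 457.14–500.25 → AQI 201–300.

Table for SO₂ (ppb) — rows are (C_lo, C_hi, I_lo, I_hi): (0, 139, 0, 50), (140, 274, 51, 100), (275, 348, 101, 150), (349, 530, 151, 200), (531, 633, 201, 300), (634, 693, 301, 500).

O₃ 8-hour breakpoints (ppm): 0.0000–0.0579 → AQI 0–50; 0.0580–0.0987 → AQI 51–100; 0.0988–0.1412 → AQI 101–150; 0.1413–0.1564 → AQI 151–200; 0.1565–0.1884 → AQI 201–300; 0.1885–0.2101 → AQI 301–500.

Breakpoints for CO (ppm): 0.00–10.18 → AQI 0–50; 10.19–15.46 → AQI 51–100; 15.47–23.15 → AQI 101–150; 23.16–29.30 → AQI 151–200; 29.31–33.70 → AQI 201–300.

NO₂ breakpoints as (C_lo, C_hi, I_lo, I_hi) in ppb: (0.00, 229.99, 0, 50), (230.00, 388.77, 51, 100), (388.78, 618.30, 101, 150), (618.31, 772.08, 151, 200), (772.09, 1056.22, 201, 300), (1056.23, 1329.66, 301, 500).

PM2.5: 176.25 lies in 140.03–182.34, so I_lo=151, I_hi=200, C_lo=140.03, C_hi=182.34.
(200−151)/(182.34−140.03) × (176.25−140.03) + 151 = 49/42.31 × 36.22 + 151 ≈ 192.95 → 193.
PM10: 406.53 ∈ [372.15, 457.13] ↔ index [151, 200].
151 + (406.53−372.15)·(200−151)/(457.13−372.15) = 151 + 34.38·49/84.98 ≈ 170.82, so AQI = 171.
SO₂: 311 lies in 275–348, so I_lo=101, I_hi=150, C_lo=275, C_hi=348.
(150−101)/(348−275) × (311−275) + 101 = 49/73 × 36 + 101 ≈ 125.16 → 125.
O₃: 0.1882 ∈ [0.1565, 0.1884] ↔ index [201, 300].
201 + (0.1882−0.1565)·(300−201)/(0.1884−0.1565) = 201 + 0.0317·99/0.0319 ≈ 299.38, so AQI = 299.
CO: 11.24 ∈ [10.19, 15.46] ↔ index [51, 100].
51 + (11.24−10.19)·(100−51)/(15.46−10.19) = 51 + 1.05·49/5.27 ≈ 60.76, so AQI = 61.
NO₂: 933.14 ∈ [772.09, 1056.22] ↔ index [201, 300].
201 + (933.14−772.09)·(300−201)/(1056.22−772.09) = 201 + 161.05·99/284.13 ≈ 257.11, so AQI = 257.
Sub-indices: PM2.5→193, PM10→171, SO₂→125, O₃→299, CO→61, NO₂→257. Ranked high→low: 299, 257, 193, 171, 125, 61. Second-highest sub-index = 257.

257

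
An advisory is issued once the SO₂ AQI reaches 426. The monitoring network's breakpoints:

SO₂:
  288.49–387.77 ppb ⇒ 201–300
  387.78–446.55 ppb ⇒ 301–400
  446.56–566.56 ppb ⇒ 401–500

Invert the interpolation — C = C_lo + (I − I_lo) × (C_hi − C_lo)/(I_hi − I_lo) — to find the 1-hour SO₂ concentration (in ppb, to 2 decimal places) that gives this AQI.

AQI 426 lies in the 401–500 band, which corresponds to 446.56–566.56 ppb.
C = 446.56 + (426−401)×(566.56−446.56)/(500−401) = 446.56 + 25×120.00/99 ≈ 476.8630 ppb → 476.86 ppb to 2 dp.

476.86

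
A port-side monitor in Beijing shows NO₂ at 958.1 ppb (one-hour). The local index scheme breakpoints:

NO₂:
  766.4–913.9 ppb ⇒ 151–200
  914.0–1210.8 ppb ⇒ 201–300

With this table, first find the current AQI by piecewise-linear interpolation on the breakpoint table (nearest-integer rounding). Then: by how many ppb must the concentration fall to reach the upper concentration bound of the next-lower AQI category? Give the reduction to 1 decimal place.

44.2

NO₂: row 914.0–1210.8 (AQI 201–300). (300−201)·(958.1−914.0)/(1210.8−914.0) + 201 = 99·44.1/296.8 + 201 ≈ 215.71 → 216.
Current AQI 216 is in the Very Unhealthy range (201–300). The next-lower category tops out at AQI 200, whose upper concentration bound is 913.9 ppb.
Reduction needed = 958.1 − 913.9 = 44.2 ppb.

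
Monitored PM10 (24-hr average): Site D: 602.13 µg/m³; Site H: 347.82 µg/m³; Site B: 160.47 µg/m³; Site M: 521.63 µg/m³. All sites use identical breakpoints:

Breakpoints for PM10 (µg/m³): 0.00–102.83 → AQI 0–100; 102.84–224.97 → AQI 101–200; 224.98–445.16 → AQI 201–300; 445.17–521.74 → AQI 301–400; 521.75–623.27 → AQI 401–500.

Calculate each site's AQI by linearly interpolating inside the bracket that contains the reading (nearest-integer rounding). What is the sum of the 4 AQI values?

1283

Site D: row 521.75–623.27 (AQI 401–500). (500−401)·(602.13−521.75)/(623.27−521.75) + 401 = 99·80.38/101.52 + 401 ≈ 479.38 → 479.
Site H: 347.82 ∈ [224.98, 445.16] ↔ index [201, 300].
201 + (347.82−224.98)·(300−201)/(445.16−224.98) = 201 + 122.84·99/220.18 ≈ 256.23, so AQI = 256.
Site B: 160.47 ∈ [102.84, 224.97] ↔ index [101, 200].
101 + (160.47−102.84)·(200−101)/(224.97−102.84) = 101 + 57.63·99/122.13 ≈ 147.72, so AQI = 148.
Site M: row 445.17–521.74 (AQI 301–400). (400−301)·(521.63−445.17)/(521.74−445.17) + 301 = 99·76.46/76.57 + 301 ≈ 399.86 → 400.
AQIs: Site D=479, Site H=256, Site B=148, Site M=400. Sum = 479 + 256 + 148 + 400 = 1283.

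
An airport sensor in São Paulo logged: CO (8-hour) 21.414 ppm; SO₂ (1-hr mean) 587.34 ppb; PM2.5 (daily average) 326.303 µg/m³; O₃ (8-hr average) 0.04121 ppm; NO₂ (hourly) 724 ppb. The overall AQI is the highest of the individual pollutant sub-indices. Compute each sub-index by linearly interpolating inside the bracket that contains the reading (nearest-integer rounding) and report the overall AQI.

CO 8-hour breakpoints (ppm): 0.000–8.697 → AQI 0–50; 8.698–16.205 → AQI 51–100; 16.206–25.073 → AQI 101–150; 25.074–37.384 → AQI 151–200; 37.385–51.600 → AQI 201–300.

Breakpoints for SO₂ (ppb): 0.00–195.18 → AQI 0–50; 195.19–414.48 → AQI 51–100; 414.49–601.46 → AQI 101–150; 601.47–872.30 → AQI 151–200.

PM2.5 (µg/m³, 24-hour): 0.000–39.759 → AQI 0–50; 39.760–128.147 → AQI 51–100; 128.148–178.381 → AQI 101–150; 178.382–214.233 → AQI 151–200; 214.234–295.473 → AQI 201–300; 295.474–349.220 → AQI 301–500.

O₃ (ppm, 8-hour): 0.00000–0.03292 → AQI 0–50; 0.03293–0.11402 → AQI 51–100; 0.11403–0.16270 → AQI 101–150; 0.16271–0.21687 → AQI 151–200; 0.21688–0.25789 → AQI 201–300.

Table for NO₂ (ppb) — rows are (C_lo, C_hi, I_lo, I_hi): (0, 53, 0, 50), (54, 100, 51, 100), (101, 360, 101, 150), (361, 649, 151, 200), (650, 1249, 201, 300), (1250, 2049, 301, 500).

415

CO: 21.414 ∈ [16.206, 25.073] ↔ index [101, 150].
101 + (21.414−16.206)·(150−101)/(25.073−16.206) = 101 + 5.208·49/8.867 ≈ 129.78, so AQI = 130.
SO₂ 587.34: bracket 414.49–601.46 → index 101–150; slope 49/186.97, offset 172.85.
AQI = 101 + 49/186.97·172.85 ≈ 146.30 ⇒ 146.
PM2.5: 326.303 ∈ [295.474, 349.220] ↔ index [301, 500].
301 + (326.303−295.474)·(500−301)/(349.220−295.474) = 301 + 30.829·199/53.746 ≈ 415.15, so AQI = 415.
O₃ 0.04121: bracket 0.03293–0.11402 → index 51–100; slope 49/0.08109, offset 0.00828.
AQI = 51 + 49/0.08109·0.00828 ≈ 56.00 ⇒ 56.
NO₂: 724 ∈ [650, 1249] ↔ index [201, 300].
201 + (724−650)·(300−201)/(1249−650) = 201 + 74·99/599 ≈ 213.23, so AQI = 213.
Sub-indices: CO→130, SO₂→146, PM2.5→415, O₃→56, NO₂→213. Overall AQI = max = 415; dominant pollutant is PM2.5.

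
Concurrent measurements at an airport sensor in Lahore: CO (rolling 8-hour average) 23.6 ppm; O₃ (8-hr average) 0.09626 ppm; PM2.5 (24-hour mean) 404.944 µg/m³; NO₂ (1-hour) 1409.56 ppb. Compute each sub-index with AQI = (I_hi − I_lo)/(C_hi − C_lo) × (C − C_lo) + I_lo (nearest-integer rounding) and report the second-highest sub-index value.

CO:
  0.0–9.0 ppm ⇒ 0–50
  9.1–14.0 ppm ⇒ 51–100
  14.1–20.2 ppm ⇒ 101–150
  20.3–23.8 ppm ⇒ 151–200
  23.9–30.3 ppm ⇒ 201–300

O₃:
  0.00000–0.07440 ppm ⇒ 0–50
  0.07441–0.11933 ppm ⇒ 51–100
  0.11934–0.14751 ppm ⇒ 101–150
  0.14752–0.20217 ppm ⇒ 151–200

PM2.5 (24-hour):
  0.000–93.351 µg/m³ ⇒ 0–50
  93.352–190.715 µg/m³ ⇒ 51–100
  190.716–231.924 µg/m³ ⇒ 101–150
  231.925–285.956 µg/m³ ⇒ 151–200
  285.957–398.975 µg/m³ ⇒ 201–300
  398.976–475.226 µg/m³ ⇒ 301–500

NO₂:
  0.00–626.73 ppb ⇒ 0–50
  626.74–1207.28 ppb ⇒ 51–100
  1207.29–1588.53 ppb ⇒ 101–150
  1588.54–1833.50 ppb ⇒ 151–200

CO: 23.6 ∈ [20.3, 23.8] ↔ index [151, 200].
151 + (23.6−20.3)·(200−151)/(23.8−20.3) = 151 + 3.3·49/3.5 ≈ 197.20, so AQI = 197.
O₃: row 0.07441–0.11933 (AQI 51–100). (100−51)·(0.09626−0.07441)/(0.11933−0.07441) + 51 = 49·0.02185/0.04492 + 51 ≈ 74.83 → 75.
PM2.5: row 398.976–475.226 (AQI 301–500). (500−301)·(404.944−398.976)/(475.226−398.976) + 301 = 199·5.968/76.250 + 301 ≈ 316.58 → 317.
NO₂ 1409.56: bracket 1207.29–1588.53 → index 101–150; slope 49/381.24, offset 202.27.
AQI = 101 + 49/381.24·202.27 ≈ 127.00 ⇒ 127.
Sub-indices: CO→197, O₃→75, PM2.5→317, NO₂→127. Ranked high→low: 317, 197, 127, 75. Second-highest sub-index = 197.

197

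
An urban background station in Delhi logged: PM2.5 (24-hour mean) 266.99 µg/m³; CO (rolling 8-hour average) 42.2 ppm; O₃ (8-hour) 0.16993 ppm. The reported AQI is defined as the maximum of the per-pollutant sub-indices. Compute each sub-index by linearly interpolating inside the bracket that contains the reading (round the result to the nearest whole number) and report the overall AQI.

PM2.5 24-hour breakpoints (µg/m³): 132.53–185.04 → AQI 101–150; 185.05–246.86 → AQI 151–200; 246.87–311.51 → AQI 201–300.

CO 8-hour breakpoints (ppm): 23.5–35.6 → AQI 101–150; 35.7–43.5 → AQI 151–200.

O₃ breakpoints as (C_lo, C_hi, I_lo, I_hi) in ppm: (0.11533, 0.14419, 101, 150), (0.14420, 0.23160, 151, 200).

PM2.5: 266.99 ∈ [246.87, 311.51] ↔ index [201, 300].
201 + (266.99−246.87)·(300−201)/(311.51−246.87) = 201 + 20.12·99/64.64 ≈ 231.81, so AQI = 232.
CO 42.2: bracket 35.7–43.5 → index 151–200; slope 49/7.8, offset 6.5.
AQI = 151 + 49/7.8·6.5 ≈ 191.83 ⇒ 192.
O₃: 0.16993 lies in 0.14420–0.23160, so I_lo=151, I_hi=200, C_lo=0.14420, C_hi=0.23160.
(200−151)/(0.23160−0.14420) × (0.16993−0.14420) + 151 = 49/0.08740 × 0.02573 + 151 ≈ 165.43 → 165.
Sub-indices: PM2.5→232, CO→192, O₃→165. Overall AQI = max = 232; dominant pollutant is PM2.5.

232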